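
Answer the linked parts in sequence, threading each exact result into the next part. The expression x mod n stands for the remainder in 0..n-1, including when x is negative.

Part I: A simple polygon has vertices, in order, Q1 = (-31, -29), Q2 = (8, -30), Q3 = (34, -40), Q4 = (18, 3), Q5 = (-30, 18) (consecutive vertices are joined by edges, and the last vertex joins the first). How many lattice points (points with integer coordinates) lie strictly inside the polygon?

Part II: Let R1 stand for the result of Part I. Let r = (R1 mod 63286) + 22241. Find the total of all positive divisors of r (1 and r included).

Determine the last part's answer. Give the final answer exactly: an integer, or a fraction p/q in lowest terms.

Part I: cross terms: (-31*-30 - 8*-29)=1162, (8*-40 - 34*-30)=700, (34*3 - 18*-40)=822, (18*18 - -30*3)=414, (-30*-29 - -31*18)=1428; twice the area = |4526| = 4526; area = 2263; boundary points = 1 + 2 + 1 + 3 + 1 = 8; strictly interior points = area - boundary/2 + 1 = 2260; answer 2260
Part II: R1 = 2260; r = 24501; 24501 = 3 * 8167; sigma = (1 + 3) * (1 + 8167) = 4 * 8168 = 32672; answer 32672

32672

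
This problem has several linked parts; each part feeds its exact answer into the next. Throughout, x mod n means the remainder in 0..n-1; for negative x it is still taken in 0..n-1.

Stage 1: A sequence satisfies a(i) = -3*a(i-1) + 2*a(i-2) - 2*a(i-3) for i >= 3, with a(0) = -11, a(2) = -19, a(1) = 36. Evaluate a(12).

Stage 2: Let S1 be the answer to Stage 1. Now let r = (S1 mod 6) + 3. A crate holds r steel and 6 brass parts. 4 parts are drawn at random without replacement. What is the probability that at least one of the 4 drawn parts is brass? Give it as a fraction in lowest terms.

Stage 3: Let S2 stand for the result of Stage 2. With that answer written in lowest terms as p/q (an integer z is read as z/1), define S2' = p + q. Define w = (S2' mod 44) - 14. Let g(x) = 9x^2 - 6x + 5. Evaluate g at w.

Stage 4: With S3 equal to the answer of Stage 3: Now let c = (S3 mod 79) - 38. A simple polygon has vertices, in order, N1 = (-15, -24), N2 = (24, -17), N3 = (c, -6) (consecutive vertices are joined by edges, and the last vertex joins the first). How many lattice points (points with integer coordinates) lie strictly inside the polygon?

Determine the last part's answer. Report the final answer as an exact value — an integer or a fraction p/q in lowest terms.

263

Stage 1: a(3) = -3*(-19) + 2*(36) - 2*(-11) = 151; iterating: a(3)=151, a(4)=-563, a(5)=2029, a(6)=-7515, a(7)=27729, a(8)=-102275, a(9)=377313, a(10)=-1391947, a(11)=5135017, a(12)=-18943571; answer -18943571
Stage 2: S1 = -18943571; r = 4; total draws C(10,4) = 210; complement C(4,4) = 1; favorable 210 - 1 = 209; P = 209/210; answer 209/210
Stage 3: S2 = 209/210; threaded value p + q = 419; w = 9; 9*(9)^2 - 6*(9)^1 + 5 = (729) + (-54) + (5) = 680; answer 680
Stage 4: S3 = 680; c = 10; cross terms: (-15*-17 - 24*-24)=831, (24*-6 - 10*-17)=26, (10*-24 - -15*-6)=-330; twice the area = |527| = 527; area = 527/2; boundary points = 1 + 1 + 1 = 3; strictly interior points = area - boundary/2 + 1 = 263; answer 263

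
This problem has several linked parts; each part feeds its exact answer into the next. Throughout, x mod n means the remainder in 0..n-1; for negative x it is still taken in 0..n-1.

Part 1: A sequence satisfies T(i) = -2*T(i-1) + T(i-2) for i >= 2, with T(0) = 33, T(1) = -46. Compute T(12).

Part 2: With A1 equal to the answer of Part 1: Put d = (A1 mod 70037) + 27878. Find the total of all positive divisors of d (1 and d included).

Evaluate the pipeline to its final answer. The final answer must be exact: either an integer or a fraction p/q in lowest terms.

147854

Part 1: T(2) = -2*(-46) + 1*(33) = 125; iterating: T(2)=125, T(3)=-296, T(4)=717, T(5)=-1730, T(6)=4177, T(7)=-10084, T(8)=24345, T(9)=-58774, T(10)=141893, T(11)=-342560, T(12)=827013; answer 827013
Part 2: A1 = 827013; d = 84484; 84484 = 2^2 * 21121; sigma = (1 + 2 + 4) * (1 + 21121) = 7 * 21122 = 147854; answer 147854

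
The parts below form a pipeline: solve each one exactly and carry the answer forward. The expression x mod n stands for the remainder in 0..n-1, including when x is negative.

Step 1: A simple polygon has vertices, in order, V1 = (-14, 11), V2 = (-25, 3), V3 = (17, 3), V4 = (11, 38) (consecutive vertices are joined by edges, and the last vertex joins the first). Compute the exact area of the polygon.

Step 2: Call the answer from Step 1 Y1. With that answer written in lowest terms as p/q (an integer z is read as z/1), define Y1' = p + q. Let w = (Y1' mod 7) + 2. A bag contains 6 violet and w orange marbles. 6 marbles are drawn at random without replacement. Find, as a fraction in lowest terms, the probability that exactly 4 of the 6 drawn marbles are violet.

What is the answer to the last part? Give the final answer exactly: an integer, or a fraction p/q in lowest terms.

Step 1: cross terms: (-14*3 - -25*11)=233, (-25*3 - 17*3)=-126, (17*38 - 11*3)=613, (11*11 - -14*38)=653; twice the area = |1373| = 1373; area = 1373/2; answer 1373/2
Step 2: Y1 = 1373/2; threaded value p + q = 1375; w = 5; total draws C(11,6) = 462; favorable C(6,4)*C(5,2) = 150; P = 25/77; answer 25/77

25/77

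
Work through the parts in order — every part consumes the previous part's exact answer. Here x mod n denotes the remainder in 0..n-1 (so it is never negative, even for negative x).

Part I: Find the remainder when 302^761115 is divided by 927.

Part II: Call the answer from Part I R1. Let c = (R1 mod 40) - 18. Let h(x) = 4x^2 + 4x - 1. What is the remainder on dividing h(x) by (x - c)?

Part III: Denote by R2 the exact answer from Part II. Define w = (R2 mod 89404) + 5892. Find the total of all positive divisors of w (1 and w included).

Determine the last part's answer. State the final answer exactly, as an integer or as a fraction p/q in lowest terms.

Part I: squarings mod 927: 302^1=302, 302^2=358, 302^4=238, 302^8=97, 302^16=139, 302^32=781, 302^64=922, 302^128=25, 302^256=625, 302^512=358, 302^1024=238, 302^2048=97, 302^4096=139, 302^8192=781, 302^16384=922, 302^32768=25, 302^65536=625, 302^131072=358, 302^262144=238, 302^524288=97; 302^761115 = 302^1 * 302^2 * 302^8 * 302^16 * 302^256 * 302^1024 * 302^2048 * 302^4096 * 302^32768 * 302^65536 * 302^131072 * 302^524288 = 233 (mod 927); answer 233
Part II: R1 = 233; c = 15; remainder = value at the root: 4*(15)^2 + 4*(15)^1 - 1 = (900) + (60) + (-1) = 959; answer 959
Part III: R2 = 959; w = 6851; 6851 = 13 * 17 * 31; sigma = (1 + 13) * (1 + 17) * (1 + 31) = 14 * 18 * 32 = 8064; answer 8064

8064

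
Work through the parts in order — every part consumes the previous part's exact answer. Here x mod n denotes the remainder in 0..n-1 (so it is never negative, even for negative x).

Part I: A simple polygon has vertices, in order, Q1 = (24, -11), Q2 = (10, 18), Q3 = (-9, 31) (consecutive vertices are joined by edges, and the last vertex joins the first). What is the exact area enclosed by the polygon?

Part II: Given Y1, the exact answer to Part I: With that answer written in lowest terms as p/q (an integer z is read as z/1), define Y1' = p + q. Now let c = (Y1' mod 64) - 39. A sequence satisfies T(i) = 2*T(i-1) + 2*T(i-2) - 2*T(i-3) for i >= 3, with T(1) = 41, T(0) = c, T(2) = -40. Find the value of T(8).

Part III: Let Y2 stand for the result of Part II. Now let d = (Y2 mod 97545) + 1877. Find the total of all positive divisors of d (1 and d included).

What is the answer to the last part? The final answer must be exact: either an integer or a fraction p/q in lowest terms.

151848

Part I: cross terms: (24*18 - 10*-11)=542, (10*31 - -9*18)=472, (-9*-11 - 24*31)=-645; twice the area = |369| = 369; area = 369/2; answer 369/2
Part II: Y1 = 369/2; threaded value p + q = 371; c = 12; T(3) = 2*(-40) + 2*(41) - 2*(12) = -22; iterating: T(3)=-22, T(4)=-206, T(5)=-376, T(6)=-1120, T(7)=-2580, T(8)=-6648; answer -6648
Part III: Y2 = -6648; d = 92774; 92774 = 2 * 11 * 4217; sigma = (1 + 2) * (1 + 11) * (1 + 4217) = 3 * 12 * 4218 = 151848; answer 151848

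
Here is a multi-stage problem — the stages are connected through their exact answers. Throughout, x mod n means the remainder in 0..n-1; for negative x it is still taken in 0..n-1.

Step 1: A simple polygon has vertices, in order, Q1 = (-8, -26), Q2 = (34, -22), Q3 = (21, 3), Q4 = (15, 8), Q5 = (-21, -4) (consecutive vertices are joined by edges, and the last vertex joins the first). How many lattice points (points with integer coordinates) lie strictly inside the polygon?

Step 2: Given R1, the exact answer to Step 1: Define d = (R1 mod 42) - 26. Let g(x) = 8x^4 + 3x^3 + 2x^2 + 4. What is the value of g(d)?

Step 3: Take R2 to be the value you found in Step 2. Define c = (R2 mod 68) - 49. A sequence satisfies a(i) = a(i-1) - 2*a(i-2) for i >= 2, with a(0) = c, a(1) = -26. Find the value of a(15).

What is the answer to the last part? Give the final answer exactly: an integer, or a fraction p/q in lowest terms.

5590

Step 1: cross terms: (-8*-22 - 34*-26)=1060, (34*3 - 21*-22)=564, (21*8 - 15*3)=123, (15*-4 - -21*8)=108, (-21*-26 - -8*-4)=514; twice the area = |2369| = 2369; area = 2369/2; boundary points = 2 + 1 + 1 + 12 + 1 = 17; strictly interior points = area - boundary/2 + 1 = 1177; answer 1177
Step 2: R1 = 1177; d = -25; 8*(-25)^4 + 3*(-25)^3 + 2*(-25)^2 + 4 = (3125000) + (-46875) + (1250) + (4) = 3079379; answer 3079379
Step 3: R2 = 3079379; c = 18; a(2) = 1*(-26) - 2*(18) = -62; iterating: a(2)=-62, a(3)=-10, a(4)=114, a(5)=134, a(6)=-94, a(7)=-362, a(8)=-174, a(9)=550, a(10)=898, a(11)=-202, a(12)=-1998, a(13)=-1594, a(14)=2402, a(15)=5590; answer 5590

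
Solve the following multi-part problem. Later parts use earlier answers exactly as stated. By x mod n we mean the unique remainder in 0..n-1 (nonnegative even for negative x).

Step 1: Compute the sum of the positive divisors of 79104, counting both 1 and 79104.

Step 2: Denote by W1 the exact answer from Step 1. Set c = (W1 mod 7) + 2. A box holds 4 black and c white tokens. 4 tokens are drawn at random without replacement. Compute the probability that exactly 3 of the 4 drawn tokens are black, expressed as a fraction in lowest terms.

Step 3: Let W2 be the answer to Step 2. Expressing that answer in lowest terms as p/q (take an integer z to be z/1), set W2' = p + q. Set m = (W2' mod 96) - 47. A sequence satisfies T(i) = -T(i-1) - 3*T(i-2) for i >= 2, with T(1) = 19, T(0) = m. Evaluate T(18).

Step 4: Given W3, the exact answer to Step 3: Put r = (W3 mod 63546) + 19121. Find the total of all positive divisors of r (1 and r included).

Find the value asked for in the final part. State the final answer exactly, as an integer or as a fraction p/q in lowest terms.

22280

Step 1: 79104 = 2^8 * 3 * 103; sigma = (1 + 2 + 4 + 8 + 16 + 32 + 64 + 128 + 256) * (1 + 3) * (1 + 103) = 511 * 4 * 104 = 212576; answer 212576
Step 2: W1 = 212576; c = 2; total draws C(6,4) = 15; favorable C(4,3)*C(2,1) = 8; P = 8/15; answer 8/15
Step 3: W2 = 8/15; threaded value p + q = 23; m = -24; T(2) = -1*(19) - 3*(-24) = 53; iterating: T(2)=53, T(3)=-110, T(4)=-49, T(5)=379, T(6)=-232, T(7)=-905, T(8)=1601, T(9)=1114, T(10)=-5917, T(11)=2575, T(12)=15176, T(13)=-22901, T(14)=-22627, T(15)=91330, T(16)=-23449, T(17)=-250541, T(18)=320888; answer 320888
Step 4: W3 = 320888; r = 22279; 22279 is prime, so its only divisors are 1 and 22279; sigma = 1 + 22279 = 22280; answer 22280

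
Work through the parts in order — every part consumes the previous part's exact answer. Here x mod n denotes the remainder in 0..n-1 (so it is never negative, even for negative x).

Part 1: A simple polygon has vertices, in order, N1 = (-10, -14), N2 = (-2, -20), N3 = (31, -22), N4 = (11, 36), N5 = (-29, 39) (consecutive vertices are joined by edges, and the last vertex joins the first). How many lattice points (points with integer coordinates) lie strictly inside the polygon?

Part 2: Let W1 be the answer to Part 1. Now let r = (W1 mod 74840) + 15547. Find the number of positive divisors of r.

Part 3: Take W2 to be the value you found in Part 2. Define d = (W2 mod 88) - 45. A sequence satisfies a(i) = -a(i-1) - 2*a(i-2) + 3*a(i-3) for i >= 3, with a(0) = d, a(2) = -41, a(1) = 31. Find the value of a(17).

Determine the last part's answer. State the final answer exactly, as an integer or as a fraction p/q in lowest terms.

-241664

Part 1: cross terms: (-10*-20 - -2*-14)=172, (-2*-22 - 31*-20)=664, (31*36 - 11*-22)=1358, (11*39 - -29*36)=1473, (-29*-14 - -10*39)=796; twice the area = |4463| = 4463; area = 4463/2; boundary points = 2 + 1 + 2 + 1 + 1 = 7; strictly interior points = area - boundary/2 + 1 = 2229; answer 2229
Part 2: W1 = 2229; r = 17776; 17776 = 2^4 * 11 * 101; number of divisors = (4+1) * (1+1) * (1+1) = 20; answer 20
Part 3: W2 = 20; d = -25; a(3) = -1*(-41) - 2*(31) + 3*(-25) = -96; iterating: a(3)=-96, a(4)=271, a(5)=-202, a(6)=-628, a(7)=1845, a(8)=-1195, a(9)=-4379, a(10)=12304, a(11)=-7131, a(12)=-30614, a(13)=81788, a(14)=-41953, a(15)=-213465, a(16)=542735, a(17)=-241664; answer -241664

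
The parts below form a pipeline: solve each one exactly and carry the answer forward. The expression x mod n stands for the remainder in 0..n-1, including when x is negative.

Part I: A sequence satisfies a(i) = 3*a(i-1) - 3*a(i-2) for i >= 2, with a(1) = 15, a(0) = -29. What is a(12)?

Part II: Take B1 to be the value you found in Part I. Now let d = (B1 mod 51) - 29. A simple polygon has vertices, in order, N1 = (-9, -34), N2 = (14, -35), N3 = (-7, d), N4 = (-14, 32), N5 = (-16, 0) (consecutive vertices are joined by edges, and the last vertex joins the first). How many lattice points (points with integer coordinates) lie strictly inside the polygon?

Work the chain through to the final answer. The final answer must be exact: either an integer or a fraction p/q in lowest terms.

Part I: a(2) = 3*(15) - 3*(-29) = 132; iterating: a(2)=132, a(3)=351, a(4)=657, a(5)=918, a(6)=783, a(7)=-405, a(8)=-3564, a(9)=-9477, a(10)=-17739, a(11)=-24786, a(12)=-21141; answer -21141
Part II: B1 = -21141; d = -5; cross terms: (-9*-35 - 14*-34)=791, (14*-5 - -7*-35)=-315, (-7*32 - -14*-5)=-294, (-14*0 - -16*32)=512, (-16*-34 - -9*0)=544; twice the area = |1238| = 1238; area = 619; boundary points = 1 + 3 + 1 + 2 + 1 = 8; strictly interior points = area - boundary/2 + 1 = 616; answer 616

616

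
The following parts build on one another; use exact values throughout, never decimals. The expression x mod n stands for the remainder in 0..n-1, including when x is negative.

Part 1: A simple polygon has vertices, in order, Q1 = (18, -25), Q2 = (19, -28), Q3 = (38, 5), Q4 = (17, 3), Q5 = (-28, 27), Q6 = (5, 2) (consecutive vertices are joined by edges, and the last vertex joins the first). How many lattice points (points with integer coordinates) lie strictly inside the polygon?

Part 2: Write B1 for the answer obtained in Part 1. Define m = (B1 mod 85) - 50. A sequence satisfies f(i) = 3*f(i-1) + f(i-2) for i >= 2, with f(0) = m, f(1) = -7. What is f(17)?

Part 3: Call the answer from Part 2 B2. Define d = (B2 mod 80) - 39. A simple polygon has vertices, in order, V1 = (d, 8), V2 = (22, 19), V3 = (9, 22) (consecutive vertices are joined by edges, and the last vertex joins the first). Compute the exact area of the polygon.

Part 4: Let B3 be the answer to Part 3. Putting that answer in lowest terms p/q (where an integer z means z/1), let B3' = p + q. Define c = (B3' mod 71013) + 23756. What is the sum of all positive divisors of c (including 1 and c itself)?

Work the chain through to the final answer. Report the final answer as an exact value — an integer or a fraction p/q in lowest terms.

Part 1: cross terms: (18*-28 - 19*-25)=-29, (19*5 - 38*-28)=1159, (38*3 - 17*5)=29, (17*27 - -28*3)=543, (-28*2 - 5*27)=-191, (5*-25 - 18*2)=-161; twice the area = |1350| = 1350; area = 675; boundary points = 1 + 1 + 1 + 3 + 1 + 1 = 8; strictly interior points = area - boundary/2 + 1 = 672; answer 672
Part 2: B1 = 672; m = 27; f(2) = 3*(-7) + 1*(27) = 6; iterating: f(2)=6, f(3)=11, f(4)=39, f(5)=128, f(6)=423, f(7)=1397, f(8)=4614, f(9)=15239, f(10)=50331, f(11)=166232, f(12)=549027, f(13)=1813313, f(14)=5988966, f(15)=19780211, f(16)=65329599, f(17)=215769008; answer 215769008
Part 3: B2 = 215769008; d = 9; cross terms: (9*19 - 22*8)=-5, (22*22 - 9*19)=313, (9*8 - 9*22)=-126; twice the area = |182| = 182; area = 91; answer 91
Part 4: B3 = 91; threaded value p + q = 92; c = 23848; 23848 = 2^3 * 11 * 271; sigma = (1 + 2 + 4 + 8) * (1 + 11) * (1 + 271) = 15 * 12 * 272 = 48960; answer 48960

48960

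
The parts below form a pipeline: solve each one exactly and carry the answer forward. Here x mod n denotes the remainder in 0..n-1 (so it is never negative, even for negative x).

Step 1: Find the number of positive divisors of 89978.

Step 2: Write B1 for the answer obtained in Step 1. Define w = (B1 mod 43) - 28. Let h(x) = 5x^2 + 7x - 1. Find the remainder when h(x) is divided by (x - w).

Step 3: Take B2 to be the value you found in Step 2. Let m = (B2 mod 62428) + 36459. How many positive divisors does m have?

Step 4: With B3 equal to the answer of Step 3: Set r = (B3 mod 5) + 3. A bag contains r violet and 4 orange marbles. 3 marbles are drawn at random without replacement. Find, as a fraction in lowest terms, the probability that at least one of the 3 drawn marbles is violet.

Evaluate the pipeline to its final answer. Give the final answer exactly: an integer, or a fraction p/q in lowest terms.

161/165

Step 1: 89978 = 2 * 7 * 6427; number of divisors = (1+1) * (1+1) * (1+1) = 8; answer 8
Step 2: B1 = 8; w = -20; remainder = value at the root: 5*(-20)^2 + 7*(-20)^1 - 1 = (2000) + (-140) + (-1) = 1859; answer 1859
Step 3: B2 = 1859; m = 38318; 38318 = 2 * 7^2 * 17 * 23; number of divisors = (1+1) * (2+1) * (1+1) * (1+1) = 24; answer 24
Step 4: B3 = 24; r = 7; total draws C(11,3) = 165; complement C(4,3) = 4; favorable 165 - 4 = 161; P = 161/165; answer 161/165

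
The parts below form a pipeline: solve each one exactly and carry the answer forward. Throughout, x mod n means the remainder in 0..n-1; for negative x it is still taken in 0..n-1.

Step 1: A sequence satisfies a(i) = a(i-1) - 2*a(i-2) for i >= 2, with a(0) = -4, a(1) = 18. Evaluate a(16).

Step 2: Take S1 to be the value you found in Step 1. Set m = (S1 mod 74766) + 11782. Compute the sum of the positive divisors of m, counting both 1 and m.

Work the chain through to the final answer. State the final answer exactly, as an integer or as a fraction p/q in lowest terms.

36000

Step 1: a(2) = 1*(18) - 2*(-4) = 26; iterating: a(2)=26, a(3)=-10, a(4)=-62, a(5)=-42, a(6)=82, a(7)=166, a(8)=2, a(9)=-330, a(10)=-334, a(11)=326, a(12)=994, a(13)=342, a(14)=-1646, a(15)=-2330, a(16)=962; answer 962
Step 2: S1 = 962; m = 12744; 12744 = 2^3 * 3^3 * 59; sigma = (1 + 2 + 4 + 8) * (1 + 3 + 9 + 27) * (1 + 59) = 15 * 40 * 60 = 36000; answer 36000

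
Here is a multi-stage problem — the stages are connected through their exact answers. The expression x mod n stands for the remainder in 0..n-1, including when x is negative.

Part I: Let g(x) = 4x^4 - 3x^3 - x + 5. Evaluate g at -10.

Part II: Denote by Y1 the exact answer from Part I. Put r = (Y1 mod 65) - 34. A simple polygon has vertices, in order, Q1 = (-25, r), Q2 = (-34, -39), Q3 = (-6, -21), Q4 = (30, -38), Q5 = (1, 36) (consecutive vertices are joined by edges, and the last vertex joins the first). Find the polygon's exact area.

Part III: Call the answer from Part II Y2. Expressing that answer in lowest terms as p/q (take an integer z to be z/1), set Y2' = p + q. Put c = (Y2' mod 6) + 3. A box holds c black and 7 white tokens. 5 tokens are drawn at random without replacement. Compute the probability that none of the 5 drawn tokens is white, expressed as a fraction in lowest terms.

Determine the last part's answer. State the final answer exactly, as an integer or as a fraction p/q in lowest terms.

2/429

Part I: 4*(-10)^4 - 3*(-10)^3 - 1*(-10)^1 + 5 = (40000) + (3000) + (10) + (5) = 43015; answer 43015
Part II: Y1 = 43015; r = 16; cross terms: (-25*-39 - -34*16)=1519, (-34*-21 - -6*-39)=480, (-6*-38 - 30*-21)=858, (30*36 - 1*-38)=1118, (1*16 - -25*36)=916; twice the area = |4891| = 4891; area = 4891/2; answer 4891/2
Part III: Y2 = 4891/2; threaded value p + q = 4893; c = 6; total draws C(13,5) = 1287; favorable C(6,5) = 6; P = 2/429; answer 2/429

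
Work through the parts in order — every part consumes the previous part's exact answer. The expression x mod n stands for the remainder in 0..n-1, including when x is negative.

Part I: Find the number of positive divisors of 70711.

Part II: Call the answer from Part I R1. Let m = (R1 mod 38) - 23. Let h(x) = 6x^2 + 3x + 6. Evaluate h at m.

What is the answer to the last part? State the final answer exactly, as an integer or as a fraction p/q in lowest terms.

Part I: 70711 = 31 * 2281; number of divisors = (1+1) * (1+1) = 4; answer 4
Part II: R1 = 4; m = -19; 6*(-19)^2 + 3*(-19)^1 + 6 = (2166) + (-57) + (6) = 2115; answer 2115

2115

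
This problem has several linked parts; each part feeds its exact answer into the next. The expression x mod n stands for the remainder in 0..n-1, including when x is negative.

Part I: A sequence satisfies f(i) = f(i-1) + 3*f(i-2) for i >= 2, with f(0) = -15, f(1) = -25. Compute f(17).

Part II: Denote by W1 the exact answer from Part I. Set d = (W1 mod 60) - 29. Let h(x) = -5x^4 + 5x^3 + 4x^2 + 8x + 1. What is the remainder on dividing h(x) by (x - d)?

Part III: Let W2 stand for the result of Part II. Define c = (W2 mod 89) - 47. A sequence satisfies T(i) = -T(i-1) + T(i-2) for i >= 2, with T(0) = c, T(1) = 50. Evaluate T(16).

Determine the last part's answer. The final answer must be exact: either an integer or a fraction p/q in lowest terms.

-72530

Part I: f(2) = 1*(-25) + 3*(-15) = -70; iterating: f(2)=-70, f(3)=-145, f(4)=-355, f(5)=-790, f(6)=-1855, f(7)=-4225, f(8)=-9790, f(9)=-22465, f(10)=-51835, f(11)=-119230, f(12)=-274735, f(13)=-632425, f(14)=-1456630, f(15)=-3353905, f(16)=-7723795, f(17)=-17785510; answer -17785510
Part II: W1 = -17785510; d = 21; remainder = value at the root: -5*(21)^4 + 5*(21)^3 + 4*(21)^2 + 8*(21)^1 + 1 = (-972405) + (46305) + (1764) + (168) + (1) = -924167; answer -924167
Part III: W2 = -924167; c = -38; T(2) = -1*(50) + 1*(-38) = -88; iterating: T(2)=-88, T(3)=138, T(4)=-226, T(5)=364, T(6)=-590, T(7)=954, T(8)=-1544, T(9)=2498, T(10)=-4042, T(11)=6540, T(12)=-10582, T(13)=17122, T(14)=-27704, T(15)=44826, T(16)=-72530; answer -72530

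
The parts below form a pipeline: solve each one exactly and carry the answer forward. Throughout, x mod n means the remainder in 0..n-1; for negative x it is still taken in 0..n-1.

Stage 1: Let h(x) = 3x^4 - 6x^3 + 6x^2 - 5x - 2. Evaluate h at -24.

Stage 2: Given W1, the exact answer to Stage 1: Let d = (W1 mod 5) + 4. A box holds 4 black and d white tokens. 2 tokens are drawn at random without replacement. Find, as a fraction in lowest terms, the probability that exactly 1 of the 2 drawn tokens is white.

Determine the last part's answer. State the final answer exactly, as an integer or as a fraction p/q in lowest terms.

Stage 1: 3*(-24)^4 - 6*(-24)^3 + 6*(-24)^2 - 5*(-24)^1 - 2 = (995328) + (82944) + (3456) + (120) + (-2) = 1081846; answer 1081846
Stage 2: W1 = 1081846; d = 5; total draws C(9,2) = 36; favorable C(5,1)*C(4,1) = 20; P = 5/9; answer 5/9

5/9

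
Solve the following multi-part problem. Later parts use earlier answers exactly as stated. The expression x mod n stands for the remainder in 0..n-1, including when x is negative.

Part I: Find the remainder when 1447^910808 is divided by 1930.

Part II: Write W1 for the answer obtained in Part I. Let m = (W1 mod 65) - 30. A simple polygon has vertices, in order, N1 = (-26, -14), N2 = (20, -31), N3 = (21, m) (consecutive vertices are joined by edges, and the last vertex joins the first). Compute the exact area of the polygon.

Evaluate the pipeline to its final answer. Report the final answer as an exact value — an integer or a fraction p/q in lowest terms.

1949/2

Part I: squarings mod 1930: 1447^1=1447, 1447^2=1689, 1447^4=181, 1447^8=1881, 1447^16=471, 1447^32=1821, 1447^64=301, 1447^128=1821, 1447^256=301, 1447^512=1821, 1447^1024=301, 1447^2048=1821, 1447^4096=301, 1447^8192=1821, 1447^16384=301, 1447^32768=1821, 1447^65536=301, 1447^131072=1821, 1447^262144=301, 1447^524288=1821; 1447^910808 = 1447^8 * 1447^16 * 1447^64 * 1447^128 * 1447^256 * 1447^1024 * 1447^8192 * 1447^16384 * 1447^32768 * 1447^65536 * 1447^262144 * 1447^524288 = 821 (mod 1930); answer 821
Part II: W1 = 821; m = 11; cross terms: (-26*-31 - 20*-14)=1086, (20*11 - 21*-31)=871, (21*-14 - -26*11)=-8; twice the area = |1949| = 1949; area = 1949/2; answer 1949/2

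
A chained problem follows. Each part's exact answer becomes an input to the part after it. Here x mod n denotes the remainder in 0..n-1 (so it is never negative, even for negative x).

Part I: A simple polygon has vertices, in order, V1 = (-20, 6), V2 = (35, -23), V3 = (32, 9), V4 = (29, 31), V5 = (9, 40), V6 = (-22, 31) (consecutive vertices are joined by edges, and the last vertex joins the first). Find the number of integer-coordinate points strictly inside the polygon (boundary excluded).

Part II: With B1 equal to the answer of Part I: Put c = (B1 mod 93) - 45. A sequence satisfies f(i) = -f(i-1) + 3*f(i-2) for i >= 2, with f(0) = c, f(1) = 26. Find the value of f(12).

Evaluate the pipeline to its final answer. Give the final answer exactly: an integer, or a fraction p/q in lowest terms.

Part I: cross terms: (-20*-23 - 35*6)=250, (35*9 - 32*-23)=1051, (32*31 - 29*9)=731, (29*40 - 9*31)=881, (9*31 - -22*40)=1159, (-22*6 - -20*31)=488; twice the area = |4560| = 4560; area = 2280; boundary points = 1 + 1 + 1 + 1 + 1 + 1 = 6; strictly interior points = area - boundary/2 + 1 = 2278; answer 2278
Part II: B1 = 2278; c = 1; f(2) = -1*(26) + 3*(1) = -23; iterating: f(2)=-23, f(3)=101, f(4)=-170, f(5)=473, f(6)=-983, f(7)=2402, f(8)=-5351, f(9)=12557, f(10)=-28610, f(11)=66281, f(12)=-152111; answer -152111

-152111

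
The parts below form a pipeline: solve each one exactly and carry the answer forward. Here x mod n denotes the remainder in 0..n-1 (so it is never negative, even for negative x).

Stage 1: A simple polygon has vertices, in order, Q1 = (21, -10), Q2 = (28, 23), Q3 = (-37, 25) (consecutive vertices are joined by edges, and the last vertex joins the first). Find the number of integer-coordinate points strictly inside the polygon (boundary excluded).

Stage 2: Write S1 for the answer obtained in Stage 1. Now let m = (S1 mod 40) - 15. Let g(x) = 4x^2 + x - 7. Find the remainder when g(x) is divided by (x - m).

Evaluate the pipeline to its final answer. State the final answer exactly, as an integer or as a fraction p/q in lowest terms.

Stage 1: cross terms: (21*23 - 28*-10)=763, (28*25 - -37*23)=1551, (-37*-10 - 21*25)=-155; twice the area = |2159| = 2159; area = 2159/2; boundary points = 1 + 1 + 1 = 3; strictly interior points = area - boundary/2 + 1 = 1079; answer 1079
Stage 2: S1 = 1079; m = 24; remainder = value at the root: 4*(24)^2 + 1*(24)^1 - 7 = (2304) + (24) + (-7) = 2321; answer 2321

2321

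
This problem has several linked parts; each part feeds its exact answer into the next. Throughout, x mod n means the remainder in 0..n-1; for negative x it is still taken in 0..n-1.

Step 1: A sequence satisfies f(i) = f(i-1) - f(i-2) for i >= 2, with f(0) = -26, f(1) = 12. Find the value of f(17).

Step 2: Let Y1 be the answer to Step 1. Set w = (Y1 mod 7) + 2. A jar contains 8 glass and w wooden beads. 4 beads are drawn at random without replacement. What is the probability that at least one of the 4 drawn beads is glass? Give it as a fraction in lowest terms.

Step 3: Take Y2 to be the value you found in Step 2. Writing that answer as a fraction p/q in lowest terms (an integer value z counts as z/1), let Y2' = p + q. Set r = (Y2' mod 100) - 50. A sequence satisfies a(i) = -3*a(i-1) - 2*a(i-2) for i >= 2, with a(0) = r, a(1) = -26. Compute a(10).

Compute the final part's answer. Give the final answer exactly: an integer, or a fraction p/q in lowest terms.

-11216

Step 1: f(2) = 1*(12) - 1*(-26) = 38; iterating: f(2)=38, f(3)=26, f(4)=-12, f(5)=-38, f(6)=-26, f(7)=12, f(8)=38, f(9)=26, f(10)=-12, f(11)=-38, f(12)=-26, f(13)=12, f(14)=38, f(15)=26, f(16)=-12, f(17)=-38; answer -38
Step 2: Y1 = -38; w = 6; total draws C(14,4) = 1001; complement C(6,4) = 15; favorable 1001 - 15 = 986; P = 986/1001; answer 986/1001
Step 3: Y2 = 986/1001; threaded value p + q = 1987; r = 37; a(2) = -3*(-26) - 2*(37) = 4; iterating: a(2)=4, a(3)=40, a(4)=-128, a(5)=304, a(6)=-656, a(7)=1360, a(8)=-2768, a(9)=5584, a(10)=-11216; answer -11216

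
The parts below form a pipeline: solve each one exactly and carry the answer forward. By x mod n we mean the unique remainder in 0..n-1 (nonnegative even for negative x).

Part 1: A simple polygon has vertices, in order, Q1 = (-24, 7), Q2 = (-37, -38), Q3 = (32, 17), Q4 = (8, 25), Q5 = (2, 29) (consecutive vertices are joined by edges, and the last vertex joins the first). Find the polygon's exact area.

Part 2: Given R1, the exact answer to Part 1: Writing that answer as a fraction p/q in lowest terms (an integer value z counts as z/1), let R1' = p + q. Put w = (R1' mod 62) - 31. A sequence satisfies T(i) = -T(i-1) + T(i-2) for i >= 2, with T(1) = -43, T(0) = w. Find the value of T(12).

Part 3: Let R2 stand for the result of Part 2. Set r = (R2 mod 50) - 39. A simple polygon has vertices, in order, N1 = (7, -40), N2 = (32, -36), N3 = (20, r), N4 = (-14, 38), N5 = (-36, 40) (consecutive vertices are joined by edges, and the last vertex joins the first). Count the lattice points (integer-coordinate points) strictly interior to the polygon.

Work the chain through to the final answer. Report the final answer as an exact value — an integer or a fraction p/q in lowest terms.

Part 1: cross terms: (-24*-38 - -37*7)=1171, (-37*17 - 32*-38)=587, (32*25 - 8*17)=664, (8*29 - 2*25)=182, (2*7 - -24*29)=710; twice the area = |3314| = 3314; area = 1657; answer 1657
Part 2: R1 = 1657; threaded value p + q = 1658; w = 15; T(2) = -1*(-43) + 1*(15) = 58; iterating: T(2)=58, T(3)=-101, T(4)=159, T(5)=-260, T(6)=419, T(7)=-679, T(8)=1098, T(9)=-1777, T(10)=2875, T(11)=-4652, T(12)=7527; answer 7527
Part 3: R2 = 7527; r = -12; cross terms: (7*-36 - 32*-40)=1028, (32*-12 - 20*-36)=336, (20*38 - -14*-12)=592, (-14*40 - -36*38)=808, (-36*-40 - 7*40)=1160; twice the area = |3924| = 3924; area = 1962; boundary points = 1 + 12 + 2 + 2 + 1 = 18; strictly interior points = area - boundary/2 + 1 = 1954; answer 1954

1954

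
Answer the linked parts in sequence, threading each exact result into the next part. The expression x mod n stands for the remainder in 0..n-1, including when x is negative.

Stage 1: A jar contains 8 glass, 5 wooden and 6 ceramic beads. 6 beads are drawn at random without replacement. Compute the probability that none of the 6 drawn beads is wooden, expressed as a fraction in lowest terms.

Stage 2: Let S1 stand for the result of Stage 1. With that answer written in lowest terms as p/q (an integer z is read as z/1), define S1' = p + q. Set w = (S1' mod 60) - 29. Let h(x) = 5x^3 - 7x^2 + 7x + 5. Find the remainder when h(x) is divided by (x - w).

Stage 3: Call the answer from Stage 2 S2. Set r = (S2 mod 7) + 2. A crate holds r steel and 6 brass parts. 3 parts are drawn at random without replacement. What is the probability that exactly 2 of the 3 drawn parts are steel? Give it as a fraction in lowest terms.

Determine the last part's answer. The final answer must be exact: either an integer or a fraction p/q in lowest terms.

Stage 1: total draws C(19,6) = 27132; favorable C(14,6) = 3003; P = 143/1292; answer 143/1292
Stage 2: S1 = 143/1292; threaded value p + q = 1435; w = 26; remainder = value at the root: 5*(26)^3 - 7*(26)^2 + 7*(26)^1 + 5 = (87880) + (-4732) + (182) + (5) = 83335; answer 83335
Stage 3: S2 = 83335; r = 2; total draws C(8,3) = 56; favorable C(2,2)*C(6,1) = 6; P = 3/28; answer 3/28

3/28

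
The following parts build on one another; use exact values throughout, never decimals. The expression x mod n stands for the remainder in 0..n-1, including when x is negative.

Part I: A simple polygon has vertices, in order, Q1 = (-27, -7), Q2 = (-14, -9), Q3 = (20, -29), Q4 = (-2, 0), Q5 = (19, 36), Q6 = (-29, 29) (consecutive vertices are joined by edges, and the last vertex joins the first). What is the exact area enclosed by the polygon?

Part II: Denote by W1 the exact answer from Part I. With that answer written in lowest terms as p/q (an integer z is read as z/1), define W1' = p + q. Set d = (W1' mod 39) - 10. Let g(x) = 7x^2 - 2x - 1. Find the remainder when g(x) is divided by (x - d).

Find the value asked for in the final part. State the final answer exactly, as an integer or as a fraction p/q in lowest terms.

3343

Part I: cross terms: (-27*-9 - -14*-7)=145, (-14*-29 - 20*-9)=586, (20*0 - -2*-29)=-58, (-2*36 - 19*0)=-72, (19*29 - -29*36)=1595, (-29*-7 - -27*29)=986; twice the area = |3182| = 3182; area = 1591; answer 1591
Part II: W1 = 1591; threaded value p + q = 1592; d = 22; remainder = value at the root: 7*(22)^2 - 2*(22)^1 - 1 = (3388) + (-44) + (-1) = 3343; answer 3343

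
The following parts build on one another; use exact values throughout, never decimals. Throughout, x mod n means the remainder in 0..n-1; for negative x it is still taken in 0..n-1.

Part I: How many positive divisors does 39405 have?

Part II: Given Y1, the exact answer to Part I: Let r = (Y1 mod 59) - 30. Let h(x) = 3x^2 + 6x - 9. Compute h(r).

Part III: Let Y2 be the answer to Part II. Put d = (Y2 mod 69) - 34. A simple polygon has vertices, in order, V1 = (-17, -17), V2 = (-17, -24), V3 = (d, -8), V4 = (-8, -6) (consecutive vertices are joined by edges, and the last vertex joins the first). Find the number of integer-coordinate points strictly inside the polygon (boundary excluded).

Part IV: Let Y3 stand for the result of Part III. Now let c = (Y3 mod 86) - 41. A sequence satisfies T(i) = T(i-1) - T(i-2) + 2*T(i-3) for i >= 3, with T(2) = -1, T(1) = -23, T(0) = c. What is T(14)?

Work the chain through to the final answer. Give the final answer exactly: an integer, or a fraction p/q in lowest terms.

Part I: 39405 = 3 * 5 * 37 * 71; number of divisors = (1+1) * (1+1) * (1+1) * (1+1) = 16; answer 16
Part II: Y1 = 16; r = -14; 3*(-14)^2 + 6*(-14)^1 - 9 = (588) + (-84) + (-9) = 495; answer 495
Part III: Y2 = 495; d = -22; cross terms: (-17*-24 - -17*-17)=119, (-17*-8 - -22*-24)=-392, (-22*-6 - -8*-8)=68, (-8*-17 - -17*-6)=34; twice the area = |-171| = 171; area = 171/2; boundary points = 7 + 1 + 2 + 1 = 11; strictly interior points = area - boundary/2 + 1 = 81; answer 81
Part IV: Y3 = 81; c = 40; T(3) = 1*(-1) - 1*(-23) + 2*(40) = 102; iterating: T(3)=102, T(4)=57, T(5)=-47, T(6)=100, T(7)=261, T(8)=67, T(9)=6, T(10)=461, T(11)=589, T(12)=140, T(13)=473, T(14)=1511; answer 1511

1511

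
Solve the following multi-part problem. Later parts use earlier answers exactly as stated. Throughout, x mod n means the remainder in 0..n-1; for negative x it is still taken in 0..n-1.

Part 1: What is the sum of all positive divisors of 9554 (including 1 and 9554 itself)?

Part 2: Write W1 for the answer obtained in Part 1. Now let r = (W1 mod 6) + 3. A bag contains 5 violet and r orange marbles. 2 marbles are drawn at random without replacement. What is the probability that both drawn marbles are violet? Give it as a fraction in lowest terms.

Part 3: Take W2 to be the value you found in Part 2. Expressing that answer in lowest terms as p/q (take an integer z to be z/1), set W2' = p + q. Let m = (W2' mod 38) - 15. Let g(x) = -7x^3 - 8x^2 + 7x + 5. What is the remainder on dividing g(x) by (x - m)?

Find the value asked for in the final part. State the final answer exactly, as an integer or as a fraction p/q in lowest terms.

Part 1: 9554 = 2 * 17 * 281; sigma = (1 + 2) * (1 + 17) * (1 + 281) = 3 * 18 * 282 = 15228; answer 15228
Part 2: W1 = 15228; r = 3; total draws C(8,2) = 28; favorable C(5,2) = 10; P = 5/14; answer 5/14
Part 3: W2 = 5/14; threaded value p + q = 19; m = 4; remainder = value at the root: -7*(4)^3 - 8*(4)^2 + 7*(4)^1 + 5 = (-448) + (-128) + (28) + (5) = -543; answer -543

-543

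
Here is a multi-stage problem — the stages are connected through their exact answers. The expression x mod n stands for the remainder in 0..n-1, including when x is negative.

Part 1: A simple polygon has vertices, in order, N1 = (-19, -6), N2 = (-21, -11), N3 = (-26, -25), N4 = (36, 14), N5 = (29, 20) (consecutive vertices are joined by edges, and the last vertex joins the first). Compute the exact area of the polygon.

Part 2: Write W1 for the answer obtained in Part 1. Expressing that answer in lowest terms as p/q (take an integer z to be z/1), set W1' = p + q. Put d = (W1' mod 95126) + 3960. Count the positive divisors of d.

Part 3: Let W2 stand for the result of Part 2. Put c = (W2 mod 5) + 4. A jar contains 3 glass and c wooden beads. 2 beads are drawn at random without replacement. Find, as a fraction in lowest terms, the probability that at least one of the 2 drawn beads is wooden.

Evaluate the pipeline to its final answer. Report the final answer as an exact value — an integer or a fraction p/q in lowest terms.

52/55

Part 1: cross terms: (-19*-11 - -21*-6)=83, (-21*-25 - -26*-11)=239, (-26*14 - 36*-25)=536, (36*20 - 29*14)=314, (29*-6 - -19*20)=206; twice the area = |1378| = 1378; area = 689; answer 689
Part 2: W1 = 689; threaded value p + q = 690; d = 4650; 4650 = 2 * 3 * 5^2 * 31; number of divisors = (1+1) * (1+1) * (2+1) * (1+1) = 24; answer 24
Part 3: W2 = 24; c = 8; total draws C(11,2) = 55; complement C(3,2) = 3; favorable 55 - 3 = 52; P = 52/55; answer 52/55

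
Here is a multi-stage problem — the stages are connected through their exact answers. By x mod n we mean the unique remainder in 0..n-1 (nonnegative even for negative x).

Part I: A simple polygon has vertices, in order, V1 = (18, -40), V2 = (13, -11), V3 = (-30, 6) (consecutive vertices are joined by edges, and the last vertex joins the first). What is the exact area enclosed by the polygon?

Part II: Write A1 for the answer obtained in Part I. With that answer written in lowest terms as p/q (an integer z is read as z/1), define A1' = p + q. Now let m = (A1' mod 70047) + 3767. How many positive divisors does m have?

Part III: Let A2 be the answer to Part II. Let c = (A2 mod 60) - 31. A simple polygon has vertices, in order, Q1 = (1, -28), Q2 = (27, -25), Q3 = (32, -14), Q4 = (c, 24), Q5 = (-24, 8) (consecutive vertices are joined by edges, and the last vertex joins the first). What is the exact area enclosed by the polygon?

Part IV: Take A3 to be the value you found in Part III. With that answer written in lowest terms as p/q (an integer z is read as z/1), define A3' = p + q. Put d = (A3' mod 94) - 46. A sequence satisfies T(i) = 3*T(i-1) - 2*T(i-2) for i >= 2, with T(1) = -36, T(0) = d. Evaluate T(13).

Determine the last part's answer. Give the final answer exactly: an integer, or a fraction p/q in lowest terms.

-581526

Part I: cross terms: (18*-11 - 13*-40)=322, (13*6 - -30*-11)=-252, (-30*-40 - 18*6)=1092; twice the area = |1162| = 1162; area = 581; answer 581
Part II: A1 = 581; threaded value p + q = 582; m = 4349; 4349 is prime, so its only divisors are 1 and 4349; count = 2; answer 2
Part III: A2 = 2; c = -29; cross terms: (1*-25 - 27*-28)=731, (27*-14 - 32*-25)=422, (32*24 - -29*-14)=362, (-29*8 - -24*24)=344, (-24*-28 - 1*8)=664; twice the area = |2523| = 2523; area = 2523/2; answer 2523/2
Part IV: A3 = 2523/2; threaded value p + q = 2525; d = 35; T(2) = 3*(-36) - 2*(35) = -178; iterating: T(2)=-178, T(3)=-462, T(4)=-1030, T(5)=-2166, T(6)=-4438, T(7)=-8982, T(8)=-18070, T(9)=-36246, T(10)=-72598, T(11)=-145302, T(12)=-290710, T(13)=-581526; answer -581526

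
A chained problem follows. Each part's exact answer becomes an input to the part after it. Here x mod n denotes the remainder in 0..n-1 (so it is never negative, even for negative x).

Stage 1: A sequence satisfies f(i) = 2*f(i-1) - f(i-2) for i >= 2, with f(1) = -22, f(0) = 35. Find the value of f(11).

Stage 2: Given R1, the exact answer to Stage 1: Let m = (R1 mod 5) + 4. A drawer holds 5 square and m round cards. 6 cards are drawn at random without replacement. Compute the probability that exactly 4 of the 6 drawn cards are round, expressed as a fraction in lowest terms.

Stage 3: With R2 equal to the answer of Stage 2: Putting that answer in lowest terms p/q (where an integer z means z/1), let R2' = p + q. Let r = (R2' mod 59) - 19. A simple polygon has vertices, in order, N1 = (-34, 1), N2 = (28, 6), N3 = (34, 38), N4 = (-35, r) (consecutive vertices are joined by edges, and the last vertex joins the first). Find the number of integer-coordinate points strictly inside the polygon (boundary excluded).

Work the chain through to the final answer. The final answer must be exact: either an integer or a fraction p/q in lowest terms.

Stage 1: f(2) = 2*(-22) - 1*(35) = -79; iterating: f(2)=-79, f(3)=-136, f(4)=-193, f(5)=-250, f(6)=-307, f(7)=-364, f(8)=-421, f(9)=-478, f(10)=-535, f(11)=-592; answer -592
Stage 2: R1 = -592; m = 7; total draws C(12,6) = 924; favorable C(7,4)*C(5,2) = 350; P = 25/66; answer 25/66
Stage 3: R2 = 25/66; threaded value p + q = 91; r = 13; cross terms: (-34*6 - 28*1)=-232, (28*38 - 34*6)=860, (34*13 - -35*38)=1772, (-35*1 - -34*13)=407; twice the area = |2807| = 2807; area = 2807/2; boundary points = 1 + 2 + 1 + 1 = 5; strictly interior points = area - boundary/2 + 1 = 1402; answer 1402

1402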